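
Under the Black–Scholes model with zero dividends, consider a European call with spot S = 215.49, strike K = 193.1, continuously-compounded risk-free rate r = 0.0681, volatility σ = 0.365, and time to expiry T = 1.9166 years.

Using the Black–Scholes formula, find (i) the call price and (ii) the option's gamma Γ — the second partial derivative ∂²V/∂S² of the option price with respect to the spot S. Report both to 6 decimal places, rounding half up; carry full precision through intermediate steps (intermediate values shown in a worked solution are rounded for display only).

σ√T = 0.365·√1.9166 = 0.505311
d₁ = (ln(S/K) + (r+σ²/2)T) / (σ√T) = (ln(215.49/193.1) + (0.0681+0.365²/2)·1.9166) / 0.505311 = (0.109706 + 0.258190) / 0.505311 = 0.728059
d₂ = d₁ − σ√T = 0.728059 − 0.505311 = 0.222749
e^{−rT} = e^{−0.0681·1.9166} = 0.877639
N(d₁) = 0.766711,  N(d₂) = 0.588134
Call price V = S·N(d₁) − K·e^{−rT}·N(d₂) = 165.218636 − 99.672313 = 65.546323
φ(d₁) = (1/√(2π))·e^{−d₁²/2} = 0.306060
Γ = φ(d₁) / (S·σ·√T) = 0.002811

price = 65.546323
Γ = 0.002811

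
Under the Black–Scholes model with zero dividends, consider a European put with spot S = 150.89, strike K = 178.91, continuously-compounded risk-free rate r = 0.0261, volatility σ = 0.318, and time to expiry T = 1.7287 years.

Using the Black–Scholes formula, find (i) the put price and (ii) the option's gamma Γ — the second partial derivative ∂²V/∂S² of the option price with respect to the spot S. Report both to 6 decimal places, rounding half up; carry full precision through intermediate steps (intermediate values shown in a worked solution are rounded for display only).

σ√T = 0.318·√1.7287 = 0.418107
d₁ = (ln(S/K) + (r+σ²/2)T) / (σ√T) = (ln(150.89/178.91) + (0.0261+0.318²/2)·1.7287) / 0.418107 = (-0.170332 + 0.132526) / 0.418107 = -0.090422
d₂ = d₁ − σ√T = -0.090422 − 0.418107 = -0.508529
e^{−rT} = e^{−0.0261·1.7287} = 0.955884
N(−d₁) = 0.536024,  N(−d₂) = 0.694459
Put price V = K·e^{−rT}·N(−d₂) − S·N(−d₁) = 118.764356 − 80.880694 = 37.883661
φ(d₁) = (1/√(2π))·e^{−d₁²/2} = 0.397315
Γ = φ(d₁) / (S·σ·√T) = 0.006298

price = 37.883661
Γ = 0.006298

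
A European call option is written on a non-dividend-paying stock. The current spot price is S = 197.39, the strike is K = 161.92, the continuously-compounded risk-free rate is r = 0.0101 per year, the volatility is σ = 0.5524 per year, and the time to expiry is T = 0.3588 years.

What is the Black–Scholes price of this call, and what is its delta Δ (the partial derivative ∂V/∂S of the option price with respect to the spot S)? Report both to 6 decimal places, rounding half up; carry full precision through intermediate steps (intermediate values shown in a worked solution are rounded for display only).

σ√T = 0.5524·√0.3588 = 0.330887
d₁ = (ln(S/K) + (r+σ²/2)T) / (σ√T) = (ln(197.39/161.92) + (0.0101+0.5524²/2)·0.3588) / 0.330887 = (0.198079 + 0.058367) / 0.330887 = 0.775026
d₂ = d₁ − σ√T = 0.775026 − 0.330887 = 0.444139
e^{−rT} = e^{−0.0101·0.3588} = 0.996383
N(d₁) = 0.780838,  N(d₂) = 0.671529
Call price V = S·N(d₁) − K·e^{−rT}·N(d₂) = 154.129579 − 108.340630 = 45.788949
Δ = N(d₁) = 0.780838

price = 45.788949
Δ = 0.780838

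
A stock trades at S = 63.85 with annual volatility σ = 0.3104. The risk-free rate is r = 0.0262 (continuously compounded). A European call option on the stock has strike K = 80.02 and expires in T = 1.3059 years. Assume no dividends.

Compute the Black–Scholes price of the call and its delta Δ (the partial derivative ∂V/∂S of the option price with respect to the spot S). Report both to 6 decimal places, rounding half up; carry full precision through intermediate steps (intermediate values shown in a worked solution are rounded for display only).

σ√T = 0.3104·√1.3059 = 0.354713
d₁ = (ln(S/K) + (r+σ²/2)T) / (σ√T) = (ln(63.85/80.02) + (0.0262+0.3104²/2)·1.3059) / 0.354713 = (-0.225740 + 0.097125) / 0.354713 = -0.362589
d₂ = d₁ − σ√T = -0.362589 − 0.354713 = -0.717302
e^{−rT} = e^{−0.0262·1.3059} = 0.966364
N(d₁) = 0.358456,  N(d₂) = 0.236594
Call price V = S·N(d₁) − K·e^{−rT}·N(d₂) = 22.887413 − 18.295448 = 4.591965
Δ = N(d₁) = 0.358456

price = 4.591965
Δ = 0.358456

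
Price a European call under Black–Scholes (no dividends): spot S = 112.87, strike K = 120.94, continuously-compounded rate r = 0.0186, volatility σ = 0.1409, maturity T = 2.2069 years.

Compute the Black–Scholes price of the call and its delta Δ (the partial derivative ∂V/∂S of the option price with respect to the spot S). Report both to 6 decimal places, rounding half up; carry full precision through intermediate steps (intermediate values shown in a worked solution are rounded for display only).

σ√T = 0.1409·√2.2069 = 0.209316
d₁ = (ln(S/K) + (r+σ²/2)T) / (σ√T) = (ln(112.87/120.94) + (0.0186+0.1409²/2)·2.2069) / 0.209316 = (-0.069058 + 0.062955) / 0.209316 = -0.029156
d₂ = d₁ − σ√T = -0.029156 − 0.209316 = -0.238472
e^{−rT} = e^{−0.0186·2.2069} = 0.959783
N(d₁) = 0.488370,  N(d₂) = 0.405757
Call price V = S·N(d₁) − K·e^{−rT}·N(d₂) = 55.122310 − 47.098740 = 8.023570
Δ = N(d₁) = 0.488370

price = 8.023570
Δ = 0.488370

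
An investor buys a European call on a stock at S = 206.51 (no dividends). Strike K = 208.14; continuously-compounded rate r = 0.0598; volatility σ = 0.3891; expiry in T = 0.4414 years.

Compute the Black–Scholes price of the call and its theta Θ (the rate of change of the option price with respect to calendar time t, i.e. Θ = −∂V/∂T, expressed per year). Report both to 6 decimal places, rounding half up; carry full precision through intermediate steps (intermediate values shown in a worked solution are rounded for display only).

σ√T = 0.3891·√0.4414 = 0.258510
d₁ = (ln(S/K) + (r+σ²/2)T) / (σ√T) = (ln(206.51/208.14) + (0.0598+0.3891²/2)·0.4414) / 0.258510 = (-0.007862 + 0.059809) / 0.258510 = 0.200949
d₂ = d₁ − σ√T = 0.200949 − 0.258510 = -0.057561
e^{−rT} = e^{−0.0598·0.4414} = 0.973950
N(d₁) = 0.579631,  N(d₂) = 0.477049
Call price V = S·N(d₁) − K·e^{−rT}·N(d₂) = 119.699555 − 96.706391 = 22.993164
φ(d₁) = (1/√(2π))·e^{−d₁²/2} = 0.390968
Θ = −S·φ(d₁)·σ/(2√T) − r·K·e^{−rT}·N(d₂) = −23.642734 − 5.783042 = -29.425777

price = 22.993164
Θ = -29.425777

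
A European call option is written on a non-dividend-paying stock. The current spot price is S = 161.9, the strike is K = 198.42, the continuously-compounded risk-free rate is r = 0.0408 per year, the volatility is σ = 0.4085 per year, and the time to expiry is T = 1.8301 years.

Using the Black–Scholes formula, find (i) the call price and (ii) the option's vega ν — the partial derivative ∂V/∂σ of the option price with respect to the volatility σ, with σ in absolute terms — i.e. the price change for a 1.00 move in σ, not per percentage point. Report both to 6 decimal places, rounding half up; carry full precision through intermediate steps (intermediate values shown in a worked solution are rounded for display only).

price = 27.533535
ν = 87.294366

σ√T = 0.4085·√1.8301 = 0.552624
d₁ = (ln(S/K) + (r+σ²/2)T) / (σ√T) = (ln(161.9/198.42) + (0.0408+0.4085²/2)·1.8301) / 0.552624 = (-0.203407 + 0.227365) / 0.552624 = 0.043352
d₂ = d₁ − σ√T = 0.043352 − 0.552624 = -0.509272
e^{−rT} = e^{−0.0408·1.8301} = 0.928051
N(d₁) = 0.517290,  N(d₂) = 0.305281
Call price V = S·N(d₁) − K·e^{−rT}·N(d₂) = 83.749181 − 56.215647 = 27.533535
φ(d₁) = (1/√(2π))·e^{−d₁²/2} = 0.398568
ν = S·φ(d₁)·√T = 87.294366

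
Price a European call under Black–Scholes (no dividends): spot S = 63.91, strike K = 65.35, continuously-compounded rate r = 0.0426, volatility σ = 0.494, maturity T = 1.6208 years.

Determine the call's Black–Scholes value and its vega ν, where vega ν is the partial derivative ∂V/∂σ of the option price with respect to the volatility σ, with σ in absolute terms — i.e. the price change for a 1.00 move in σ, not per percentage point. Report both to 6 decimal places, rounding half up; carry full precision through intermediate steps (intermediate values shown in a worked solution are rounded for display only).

σ√T = 0.494·√1.6208 = 0.628915
d₁ = (ln(S/K) + (r+σ²/2)T) / (σ√T) = (ln(63.91/65.35) + (0.0426+0.494²/2)·1.6208) / 0.628915 = (-0.022282 + 0.266813) / 0.628915 = 0.388815
d₂ = d₁ − σ√T = 0.388815 − 0.628915 = -0.240100
e^{−rT} = e^{−0.0426·1.6208} = 0.933284
N(d₁) = 0.651293,  N(d₂) = 0.405126
Call price V = S·N(d₁) − K·e^{−rT}·N(d₂) = 41.624161 − 24.708697 = 16.915465
φ(d₁) = (1/√(2π))·e^{−d₁²/2} = 0.369898
ν = S·φ(d₁)·√T = 30.096497

price = 16.915465
ν = 30.096497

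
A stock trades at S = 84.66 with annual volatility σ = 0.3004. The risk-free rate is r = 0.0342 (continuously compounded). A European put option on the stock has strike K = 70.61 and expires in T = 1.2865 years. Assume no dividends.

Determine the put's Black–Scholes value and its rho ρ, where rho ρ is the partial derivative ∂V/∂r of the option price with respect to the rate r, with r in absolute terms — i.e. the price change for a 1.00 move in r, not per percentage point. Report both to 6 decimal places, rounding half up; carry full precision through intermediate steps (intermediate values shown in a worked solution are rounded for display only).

price = 3.895144
ρ = -27.085701

σ√T = 0.3004·√1.2865 = 0.340726
d₁ = (ln(S/K) + (r+σ²/2)T) / (σ√T) = (ln(84.66/70.61) + (0.0342+0.3004²/2)·1.2865) / 0.340726 = (0.181471 + 0.102045) / 0.340726 = 0.832097
d₂ = d₁ − σ√T = 0.832097 − 0.340726 = 0.491371
e^{−rT} = e^{−0.0342·1.2865} = 0.956956
N(−d₁) = 0.202677,  N(−d₂) = 0.311582
Put price V = K·e^{−rT}·N(−d₂) − S·N(−d₁) = 21.053790 − 17.158646 = 3.895144
ρ = −K·T·e^{−rT}·N(−d₂) = -27.085701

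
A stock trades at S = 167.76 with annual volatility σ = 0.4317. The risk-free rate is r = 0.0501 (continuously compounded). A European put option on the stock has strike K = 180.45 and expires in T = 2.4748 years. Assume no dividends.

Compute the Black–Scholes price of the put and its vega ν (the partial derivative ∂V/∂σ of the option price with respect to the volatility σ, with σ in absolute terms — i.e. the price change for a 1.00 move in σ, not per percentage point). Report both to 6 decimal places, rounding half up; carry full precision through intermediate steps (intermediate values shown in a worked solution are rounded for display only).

σ√T = 0.4317·√2.4748 = 0.679129
d₁ = (ln(S/K) + (r+σ²/2)T) / (σ√T) = (ln(167.76/180.45) + (0.0501+0.4317²/2)·2.4748) / 0.679129 = (-0.072919 + 0.354595) / 0.679129 = 0.414761
d₂ = d₁ − σ√T = 0.414761 − 0.679129 = -0.264368
e^{−rT} = e^{−0.0501·2.4748} = 0.883391
N(−d₁) = 0.339158,  N(−d₂) = 0.604252
Put price V = K·e^{−rT}·N(−d₂) − S·N(−d₁) = 96.322495 − 56.897225 = 39.425270
φ(d₁) = (1/√(2π))·e^{−d₁²/2} = 0.366062
ν = S·φ(d₁)·√T = 96.608076

price = 39.425270
ν = 96.608076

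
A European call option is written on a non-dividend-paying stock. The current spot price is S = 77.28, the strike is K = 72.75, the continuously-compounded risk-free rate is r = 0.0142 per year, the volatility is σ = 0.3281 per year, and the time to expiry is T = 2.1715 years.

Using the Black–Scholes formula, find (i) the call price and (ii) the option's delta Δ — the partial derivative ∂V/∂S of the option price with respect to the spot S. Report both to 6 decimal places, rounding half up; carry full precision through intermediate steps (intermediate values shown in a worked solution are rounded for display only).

price = 17.733623
Δ = 0.666569

σ√T = 0.3281·√2.1715 = 0.483488
d₁ = (ln(S/K) + (r+σ²/2)T) / (σ√T) = (ln(77.28/72.75) + (0.0142+0.3281²/2)·2.1715) / 0.483488 = (0.060406 + 0.147716) / 0.483488 = 0.430459
d₂ = d₁ − σ√T = 0.430459 − 0.483488 = -0.053029
e^{−rT} = e^{−0.0142·2.1715} = 0.969635
N(d₁) = 0.666569,  N(d₂) = 0.478854
Call price V = S·N(d₁) − K·e^{−rT}·N(d₂) = 51.512471 − 33.778848 = 17.733623
Δ = N(d₁) = 0.666569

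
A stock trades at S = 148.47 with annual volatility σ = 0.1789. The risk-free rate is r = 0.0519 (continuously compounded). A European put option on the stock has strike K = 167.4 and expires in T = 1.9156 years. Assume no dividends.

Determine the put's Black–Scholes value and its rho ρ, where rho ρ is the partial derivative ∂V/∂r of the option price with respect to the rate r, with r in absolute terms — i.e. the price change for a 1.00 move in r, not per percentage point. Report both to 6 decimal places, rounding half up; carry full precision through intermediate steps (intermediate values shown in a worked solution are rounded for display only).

σ√T = 0.1789·√1.9156 = 0.247607
d₁ = (ln(S/K) + (r+σ²/2)T) / (σ√T) = (ln(148.47/167.4) + (0.0519+0.1789²/2)·1.9156) / 0.247607 = (-0.120003 + 0.130074) / 0.247607 = 0.040673
d₂ = d₁ − σ√T = 0.040673 − 0.247607 = -0.206934
e^{−rT} = e^{−0.0519·1.9156} = 0.905363
N(−d₁) = 0.483778,  N(−d₂) = 0.581969
Put price V = K·e^{−rT}·N(−d₂) − S·N(−d₁) = 88.201915 − 71.826546 = 16.375369
ρ = −K·T·e^{−rT}·N(−d₂) = -168.959588

price = 16.375369
ρ = -168.959588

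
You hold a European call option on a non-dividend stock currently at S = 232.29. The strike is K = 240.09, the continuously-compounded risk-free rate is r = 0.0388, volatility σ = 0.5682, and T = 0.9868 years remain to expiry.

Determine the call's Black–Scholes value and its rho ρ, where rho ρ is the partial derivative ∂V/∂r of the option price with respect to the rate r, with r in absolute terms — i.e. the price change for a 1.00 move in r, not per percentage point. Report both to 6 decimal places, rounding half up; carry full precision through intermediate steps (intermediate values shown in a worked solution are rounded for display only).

σ√T = 0.5682·√0.9868 = 0.564437
d₁ = (ln(S/K) + (r+σ²/2)T) / (σ√T) = (ln(232.29/240.09) + (0.0388+0.5682²/2)·0.9868) / 0.564437 = (-0.033027 + 0.197583) / 0.564437 = 0.291539
d₂ = d₁ − σ√T = 0.291539 − 0.564437 = -0.272899
e^{−rT} = e^{−0.0388·0.9868} = 0.962436
N(d₁) = 0.614680,  N(d₂) = 0.392466
Call price V = S·N(d₁) − K·e^{−rT}·N(d₂) = 142.784097 − 90.687498 = 52.096599
ρ = K·T·e^{−rT}·N(d₂) = 89.490423

price = 52.096599
ρ = 89.490423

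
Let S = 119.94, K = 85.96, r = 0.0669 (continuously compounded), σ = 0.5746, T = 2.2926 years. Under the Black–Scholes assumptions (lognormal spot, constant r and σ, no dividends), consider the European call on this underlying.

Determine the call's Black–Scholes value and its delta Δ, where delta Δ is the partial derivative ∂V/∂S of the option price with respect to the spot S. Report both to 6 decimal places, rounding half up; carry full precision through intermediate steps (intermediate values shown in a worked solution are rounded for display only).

σ√T = 0.5746·√2.2926 = 0.870021
d₁ = (ln(S/K) + (r+σ²/2)T) / (σ√T) = (ln(119.94/85.96) + (0.0669+0.5746²/2)·2.2926) / 0.870021 = (0.333110 + 0.531843) / 0.870021 = 0.994175
d₂ = d₁ − σ√T = 0.994175 − 0.870021 = 0.124154
e^{−rT} = e^{−0.0669·2.2926} = 0.857808
N(d₁) = 0.839931,  N(d₂) = 0.549403
Call price V = S·N(d₁) − K·e^{−rT}·N(d₂) = 100.741331 − 40.511437 = 60.229894
Δ = N(d₁) = 0.839931

price = 60.229894
Δ = 0.839931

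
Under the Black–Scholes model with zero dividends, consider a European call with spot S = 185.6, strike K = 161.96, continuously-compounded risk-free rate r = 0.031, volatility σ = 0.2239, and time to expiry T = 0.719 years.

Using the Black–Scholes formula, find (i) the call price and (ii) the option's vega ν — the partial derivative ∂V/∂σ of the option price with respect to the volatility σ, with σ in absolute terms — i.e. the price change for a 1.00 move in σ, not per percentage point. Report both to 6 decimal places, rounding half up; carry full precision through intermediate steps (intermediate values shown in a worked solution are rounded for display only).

σ√T = 0.2239·√0.719 = 0.189853
d₁ = (ln(S/K) + (r+σ²/2)T) / (σ√T) = (ln(185.6/161.96) + (0.031+0.2239²/2)·0.719) / 0.189853 = (0.136244 + 0.040311) / 0.189853 = 0.929957
d₂ = d₁ − σ√T = 0.929957 − 0.189853 = 0.740104
e^{−rT} = e^{−0.031·0.719} = 0.977958
N(d₁) = 0.823803,  N(d₂) = 0.770381
Call price V = S·N(d₁) − K·e^{−rT}·N(d₂) = 152.897906 − 122.020726 = 30.877180
φ(d₁) = (1/√(2π))·e^{−d₁²/2} = 0.258891
ν = S·φ(d₁)·√T = 40.743574

price = 30.877180
ν = 40.743574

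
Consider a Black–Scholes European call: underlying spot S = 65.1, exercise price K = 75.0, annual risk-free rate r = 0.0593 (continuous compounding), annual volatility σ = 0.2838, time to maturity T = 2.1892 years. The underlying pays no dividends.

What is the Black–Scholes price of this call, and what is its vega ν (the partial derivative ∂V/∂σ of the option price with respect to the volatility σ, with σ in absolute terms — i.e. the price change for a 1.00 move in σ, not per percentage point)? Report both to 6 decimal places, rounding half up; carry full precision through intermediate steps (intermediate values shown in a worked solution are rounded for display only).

price = 10.509541
ν = 37.795671

σ√T = 0.2838·√2.1892 = 0.419909
d₁ = (ln(S/K) + (r+σ²/2)T) / (σ√T) = (ln(65.1/75.0) + (0.0593+0.2838²/2)·2.1892) / 0.419909 = (-0.141564 + 0.217981) / 0.419909 = 0.181986
d₂ = d₁ − σ√T = 0.181986 − 0.419909 = -0.237922
e^{−rT} = e^{−0.0593·2.1892} = 0.878254
N(d₁) = 0.572203,  N(d₂) = 0.405971
Call price V = S·N(d₁) − K·e^{−rT}·N(d₂) = 37.250437 − 26.740896 = 10.509541
φ(d₁) = (1/√(2π))·e^{−d₁²/2} = 0.392390
ν = S·φ(d₁)·√T = 37.795671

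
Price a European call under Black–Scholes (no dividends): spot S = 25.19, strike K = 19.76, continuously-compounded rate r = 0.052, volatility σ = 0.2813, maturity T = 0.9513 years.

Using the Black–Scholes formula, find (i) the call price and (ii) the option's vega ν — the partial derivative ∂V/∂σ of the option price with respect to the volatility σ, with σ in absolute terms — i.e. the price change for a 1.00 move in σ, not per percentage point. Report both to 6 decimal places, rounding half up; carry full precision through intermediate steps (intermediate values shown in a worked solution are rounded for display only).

σ√T = 0.2813·√0.9513 = 0.274365
d₁ = (ln(S/K) + (r+σ²/2)T) / (σ√T) = (ln(25.19/19.76) + (0.052+0.2813²/2)·0.9513) / 0.274365 = (0.242787 + 0.087106) / 0.274365 = 1.202388
d₂ = d₁ − σ√T = 1.202388 − 0.274365 = 0.928023
e^{−rT} = e^{−0.052·0.9513} = 0.951736
N(d₁) = 0.885393,  N(d₂) = 0.823302
Call price V = S·N(d₁) − K·e^{−rT}·N(d₂) = 22.303060 − 15.483272 = 6.819788
φ(d₁) = (1/√(2π))·e^{−d₁²/2} = 0.193630
ν = S·φ(d₁)·√T = 4.757285

price = 6.819788
ν = 4.757285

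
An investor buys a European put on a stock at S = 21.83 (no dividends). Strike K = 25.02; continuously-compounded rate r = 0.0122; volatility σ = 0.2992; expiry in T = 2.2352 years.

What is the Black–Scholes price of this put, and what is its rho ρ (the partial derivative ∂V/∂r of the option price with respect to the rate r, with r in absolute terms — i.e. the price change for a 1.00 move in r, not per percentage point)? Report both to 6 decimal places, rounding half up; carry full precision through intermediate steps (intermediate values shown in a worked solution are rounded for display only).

price = 5.463466
ρ = -37.003934

σ√T = 0.2992·√2.2352 = 0.447322
d₁ = (ln(S/K) + (r+σ²/2)T) / (σ√T) = (ln(21.83/25.02) + (0.0122+0.2992²/2)·2.2352) / 0.447322 = (-0.136390 + 0.127318) / 0.447322 = -0.020282
d₂ = d₁ − σ√T = -0.020282 − 0.447322 = -0.467604
e^{−rT} = e^{−0.0122·2.2352} = 0.973099
N(−d₁) = 0.508091,  N(−d₂) = 0.679966
Put price V = K·e^{−rT}·N(−d₂) − S·N(−d₁) = 16.555089 − 11.091623 = 5.463466
ρ = −K·T·e^{−rT}·N(−d₂) = -37.003934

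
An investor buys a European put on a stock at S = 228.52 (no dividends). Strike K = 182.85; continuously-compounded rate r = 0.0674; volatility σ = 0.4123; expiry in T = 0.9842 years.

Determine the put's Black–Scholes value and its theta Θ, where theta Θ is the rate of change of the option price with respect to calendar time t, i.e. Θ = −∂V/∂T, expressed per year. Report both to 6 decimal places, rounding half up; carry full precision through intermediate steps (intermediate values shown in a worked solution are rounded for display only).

σ√T = 0.4123·√0.9842 = 0.409030
d₁ = (ln(S/K) + (r+σ²/2)T) / (σ√T) = (ln(228.52/182.85) + (0.0674+0.4123²/2)·0.9842) / 0.409030 = (0.222958 + 0.149988) / 0.409030 = 0.911780
d₂ = d₁ − σ√T = 0.911780 − 0.409030 = 0.502750
e^{−rT} = e^{−0.0674·0.9842} = 0.935817
N(−d₁) = 0.180942,  N(−d₂) = 0.307570
Put price V = K·e^{−rT}·N(−d₂) − S·N(−d₁) = 52.629565 − 41.348908 = 11.280657
φ(d₁) = (1/√(2π))·e^{−d₁²/2} = 0.263261
Θ = −S·φ(d₁)·σ/(2√T) + r·K·e^{−rT}·N(−d₂) = −12.501209 + 3.547233 = -8.953976

price = 11.280657
Θ = -8.953976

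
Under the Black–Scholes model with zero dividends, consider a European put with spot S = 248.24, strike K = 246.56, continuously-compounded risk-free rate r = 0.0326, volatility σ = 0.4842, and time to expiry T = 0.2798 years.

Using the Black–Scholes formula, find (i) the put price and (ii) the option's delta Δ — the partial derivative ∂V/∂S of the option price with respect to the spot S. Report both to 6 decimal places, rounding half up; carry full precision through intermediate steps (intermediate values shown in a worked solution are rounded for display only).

σ√T = 0.4842·√0.2798 = 0.256123
d₁ = (ln(S/K) + (r+σ²/2)T) / (σ√T) = (ln(248.24/246.56) + (0.0326+0.4842²/2)·0.2798) / 0.256123 = (0.006791 + 0.041921) / 0.256123 = 0.190188
d₂ = d₁ − σ√T = 0.190188 − 0.256123 = -0.065935
e^{−rT} = e^{−0.0326·0.2798} = 0.990920
N(−d₁) = 0.424581,  N(−d₂) = 0.526285
Put price V = K·e^{−rT}·N(−d₂) − S·N(−d₁) = 128.582616 − 105.397924 = 23.184692
Δ = −N(−d₁) = -0.424581

price = 23.184692
Δ = -0.424581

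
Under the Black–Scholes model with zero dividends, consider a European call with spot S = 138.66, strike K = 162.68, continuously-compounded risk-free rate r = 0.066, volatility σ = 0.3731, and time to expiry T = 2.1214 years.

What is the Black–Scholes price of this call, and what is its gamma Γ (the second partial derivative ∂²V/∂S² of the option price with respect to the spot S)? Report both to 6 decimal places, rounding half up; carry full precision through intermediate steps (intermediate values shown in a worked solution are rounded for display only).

σ√T = 0.3731·√2.1214 = 0.543421
d₁ = (ln(S/K) + (r+σ²/2)T) / (σ√T) = (ln(138.66/162.68) + (0.066+0.3731²/2)·2.1214) / 0.543421 = (-0.159760 + 0.287666) / 0.543421 = 0.235371
d₂ = d₁ − σ√T = 0.235371 − 0.543421 = -0.308050
e^{−rT} = e^{−0.066·2.1214} = 0.869347
N(d₁) = 0.593040,  N(d₂) = 0.379022
Call price V = S·N(d₁) − K·e^{−rT}·N(d₂) = 82.230862 − 53.603358 = 28.627504
φ(d₁) = (1/√(2π))·e^{−d₁²/2} = 0.388043
Γ = φ(d₁) / (S·σ·√T) = 0.005150

price = 28.627504
Γ = 0.005150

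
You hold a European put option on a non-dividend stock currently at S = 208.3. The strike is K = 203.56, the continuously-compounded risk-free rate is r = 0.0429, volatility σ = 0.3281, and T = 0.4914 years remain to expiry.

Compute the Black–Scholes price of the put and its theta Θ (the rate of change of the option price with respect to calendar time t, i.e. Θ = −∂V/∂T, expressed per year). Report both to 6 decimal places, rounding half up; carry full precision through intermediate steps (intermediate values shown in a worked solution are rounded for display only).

σ√T = 0.3281·√0.4914 = 0.229998
d₁ = (ln(S/K) + (r+σ²/2)T) / (σ√T) = (ln(208.3/203.56) + (0.0429+0.3281²/2)·0.4914) / 0.229998 = (0.023019 + 0.047531) / 0.229998 = 0.306738
d₂ = d₁ − σ√T = 0.306738 − 0.229998 = 0.076740
e^{−rT} = e^{−0.0429·0.4914} = 0.979140
N(−d₁) = 0.379521,  N(−d₂) = 0.469415
Put price V = K·e^{−rT}·N(−d₂) − S·N(−d₁) = 93.560837 − 79.054298 = 14.506539
φ(d₁) = (1/√(2π))·e^{−d₁²/2} = 0.380609
Θ = −S·φ(d₁)·σ/(2√T) + r·K·e^{−rT}·N(−d₂) = −18.553548 + 4.013760 = -14.539789

price = 14.506539
Θ = -14.539789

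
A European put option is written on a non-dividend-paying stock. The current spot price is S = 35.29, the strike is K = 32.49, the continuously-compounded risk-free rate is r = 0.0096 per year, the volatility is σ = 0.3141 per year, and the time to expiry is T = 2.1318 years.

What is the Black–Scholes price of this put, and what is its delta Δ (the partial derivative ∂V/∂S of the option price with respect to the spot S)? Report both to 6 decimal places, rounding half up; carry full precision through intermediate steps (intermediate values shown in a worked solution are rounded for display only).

σ√T = 0.3141·√2.1318 = 0.458608
d₁ = (ln(S/K) + (r+σ²/2)T) / (σ√T) = (ln(35.29/32.49) + (0.0096+0.3141²/2)·2.1318) / 0.458608 = (0.082667 + 0.125626) / 0.458608 = 0.454186
d₂ = d₁ − σ√T = 0.454186 − 0.458608 = -0.004422
e^{−rT} = e^{−0.0096·2.1318} = 0.979743
N(−d₁) = 0.324848,  N(−d₂) = 0.501764
Put price V = K·e^{−rT}·N(−d₂) − S·N(−d₁) = 15.972073 − 11.463871 = 4.508202
Δ = −N(−d₁) = -0.324848

price = 4.508202
Δ = -0.324848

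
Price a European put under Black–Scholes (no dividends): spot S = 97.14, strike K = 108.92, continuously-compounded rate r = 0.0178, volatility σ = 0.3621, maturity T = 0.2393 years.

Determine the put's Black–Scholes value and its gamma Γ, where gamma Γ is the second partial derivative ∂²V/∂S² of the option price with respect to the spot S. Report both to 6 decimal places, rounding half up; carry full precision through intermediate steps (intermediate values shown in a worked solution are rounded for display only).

price = 14.268540
Γ = 0.020109

σ√T = 0.3621·√0.2393 = 0.177133
d₁ = (ln(S/K) + (r+σ²/2)T) / (σ√T) = (ln(97.14/108.92) + (0.0178+0.3621²/2)·0.2393) / 0.177133 = (-0.114460 + 0.019948) / 0.177133 = -0.533569
d₂ = d₁ − σ√T = -0.533569 − 0.177133 = -0.710702
e^{−rT} = e^{−0.0178·0.2393} = 0.995750
N(−d₁) = 0.703180,  N(−d₂) = 0.761366
Put price V = K·e^{−rT}·N(−d₂) − S·N(−d₁) = 82.575466 − 68.306926 = 14.268540
φ(d₁) = (1/√(2π))·e^{−d₁²/2} = 0.346010
Γ = φ(d₁) / (S·σ·√T) = 0.020109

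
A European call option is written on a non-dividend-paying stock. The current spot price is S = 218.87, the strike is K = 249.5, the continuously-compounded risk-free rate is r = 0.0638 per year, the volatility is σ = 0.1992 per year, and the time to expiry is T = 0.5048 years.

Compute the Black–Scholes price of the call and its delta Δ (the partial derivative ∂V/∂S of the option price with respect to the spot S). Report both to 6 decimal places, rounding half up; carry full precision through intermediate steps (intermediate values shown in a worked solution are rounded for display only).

σ√T = 0.1992·√0.5048 = 0.141530
d₁ = (ln(S/K) + (r+σ²/2)T) / (σ√T) = (ln(218.87/249.5) + (0.0638+0.1992²/2)·0.5048) / 0.141530 = (-0.130981 + 0.042222) / 0.141530 = -0.627141
d₂ = d₁ − σ√T = -0.627141 − 0.141530 = -0.768671
e^{−rT} = e^{−0.0638·0.5048} = 0.968307
N(d₁) = 0.265283,  N(d₂) = 0.221044
Call price V = S·N(d₁) − K·e^{−rT}·N(d₂) = 58.062596 − 53.402669 = 4.659927
Δ = N(d₁) = 0.265283

price = 4.659927
Δ = 0.265283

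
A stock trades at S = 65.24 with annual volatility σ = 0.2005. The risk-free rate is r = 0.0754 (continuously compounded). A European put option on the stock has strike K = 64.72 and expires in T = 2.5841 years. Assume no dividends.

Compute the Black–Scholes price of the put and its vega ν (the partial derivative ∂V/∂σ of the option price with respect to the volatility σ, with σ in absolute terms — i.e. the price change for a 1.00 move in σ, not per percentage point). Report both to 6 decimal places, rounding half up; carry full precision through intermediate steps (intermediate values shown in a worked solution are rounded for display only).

σ√T = 0.2005·√2.5841 = 0.322306
d₁ = (ln(S/K) + (r+σ²/2)T) / (σ√T) = (ln(65.24/64.72) + (0.0754+0.2005²/2)·2.5841) / 0.322306 = (0.008003 + 0.246782) / 0.322306 = 0.790503
d₂ = d₁ − σ√T = 0.790503 − 0.322306 = 0.468197
e^{−rT} = e^{−0.0754·2.5841} = 0.822965
N(−d₁) = 0.214617,  N(−d₂) = 0.319822
Put price V = K·e^{−rT}·N(−d₂) − S·N(−d₁) = 17.034455 − 14.001607 = 3.032848
φ(d₁) = (1/√(2π))·e^{−d₁²/2} = 0.291888
ν = S·φ(d₁)·√T = 30.611478

price = 3.032848
ν = 30.611478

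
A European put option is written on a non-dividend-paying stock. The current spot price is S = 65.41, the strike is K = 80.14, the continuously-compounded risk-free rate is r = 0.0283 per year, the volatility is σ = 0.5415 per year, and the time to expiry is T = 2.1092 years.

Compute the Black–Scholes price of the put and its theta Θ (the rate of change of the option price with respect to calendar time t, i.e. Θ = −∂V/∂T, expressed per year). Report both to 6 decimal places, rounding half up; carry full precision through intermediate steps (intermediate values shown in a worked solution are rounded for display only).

price = 26.928931
Θ = -3.224762

σ√T = 0.5415·√2.1092 = 0.786425
d₁ = (ln(S/K) + (r+σ²/2)T) / (σ√T) = (ln(65.41/80.14) + (0.0283+0.5415²/2)·2.1092) / 0.786425 = (-0.203100 + 0.368923) / 0.786425 = 0.210856
d₂ = d₁ − σ√T = 0.210856 − 0.786425 = -0.575569
e^{−rT} = e^{−0.0283·2.1092} = 0.942056
N(−d₁) = 0.416500,  N(−d₂) = 0.717547
Put price V = K·e^{−rT}·N(−d₂) − S·N(−d₁) = 54.172179 − 27.243248 = 26.928931
φ(d₁) = (1/√(2π))·e^{−d₁²/2} = 0.390172
Θ = −S·φ(d₁)·σ/(2√T) + r·K·e^{−rT}·N(−d₂) = −4.757835 + 1.533073 = -3.224762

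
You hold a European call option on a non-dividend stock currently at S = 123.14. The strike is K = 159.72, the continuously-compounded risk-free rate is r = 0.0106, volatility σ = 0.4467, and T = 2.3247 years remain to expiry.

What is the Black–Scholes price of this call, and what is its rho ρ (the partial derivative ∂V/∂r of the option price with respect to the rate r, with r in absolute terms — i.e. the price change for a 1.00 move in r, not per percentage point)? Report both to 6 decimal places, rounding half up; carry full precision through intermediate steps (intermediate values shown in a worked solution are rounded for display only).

price = 22.938092
ρ = 89.217004

σ√T = 0.4467·√2.3247 = 0.681082
d₁ = (ln(S/K) + (r+σ²/2)T) / (σ√T) = (ln(123.14/159.72) + (0.0106+0.4467²/2)·2.3247) / 0.681082 = (-0.260100 + 0.256578) / 0.681082 = -0.005171
d₂ = d₁ − σ√T = -0.005171 − 0.681082 = -0.686253
e^{−rT} = e^{−0.0106·2.3247} = 0.975659
N(d₁) = 0.497937,  N(d₂) = 0.246277
Call price V = S·N(d₁) − K·e^{−rT}·N(d₂) = 61.315949 − 38.377857 = 22.938092
ρ = K·T·e^{−rT}·N(d₂) = 89.217004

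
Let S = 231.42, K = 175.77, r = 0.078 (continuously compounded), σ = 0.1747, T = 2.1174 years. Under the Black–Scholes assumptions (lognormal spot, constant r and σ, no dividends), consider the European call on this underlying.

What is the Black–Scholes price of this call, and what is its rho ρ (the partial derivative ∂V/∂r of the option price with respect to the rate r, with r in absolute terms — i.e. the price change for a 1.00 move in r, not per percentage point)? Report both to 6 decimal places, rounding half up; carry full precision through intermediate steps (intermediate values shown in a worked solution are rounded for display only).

price = 83.203117
ρ = 298.385463

σ√T = 0.1747·√2.1174 = 0.254211
d₁ = (ln(S/K) + (r+σ²/2)T) / (σ√T) = (ln(231.42/175.77) + (0.078+0.1747²/2)·2.1174) / 0.254211 = (0.275058 + 0.197469) / 0.254211 = 1.858797
d₂ = d₁ − σ√T = 1.858797 − 0.254211 = 1.604586
e^{−rT} = e^{−0.078·2.1174} = 0.847760
N(d₁) = 0.968472,  N(d₂) = 0.945708
Call price V = S·N(d₁) − K·e^{−rT}·N(d₂) = 224.123804 − 140.920687 = 83.203117
ρ = K·T·e^{−rT}·N(d₂) = 298.385463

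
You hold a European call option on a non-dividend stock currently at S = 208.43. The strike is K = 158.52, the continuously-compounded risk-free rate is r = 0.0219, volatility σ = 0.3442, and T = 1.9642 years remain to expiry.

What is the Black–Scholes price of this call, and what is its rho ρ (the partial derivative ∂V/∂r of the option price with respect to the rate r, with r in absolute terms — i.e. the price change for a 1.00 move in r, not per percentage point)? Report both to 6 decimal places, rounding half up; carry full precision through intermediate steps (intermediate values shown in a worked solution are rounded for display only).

σ√T = 0.3442·√1.9642 = 0.482396
d₁ = (ln(S/K) + (r+σ²/2)T) / (σ√T) = (ln(208.43/158.52) + (0.0219+0.3442²/2)·1.9642) / 0.482396 = (0.273722 + 0.159369) / 0.482396 = 0.897792
d₂ = d₁ − σ√T = 0.897792 − 0.482396 = 0.415396
e^{−rT} = e^{−0.0219·1.9642} = 0.957896
N(d₁) = 0.815352,  N(d₂) = 0.661074
Call price V = S·N(d₁) − K·e^{−rT}·N(d₂) = 169.943786 − 100.381247 = 69.562539
ρ = K·T·e^{−rT}·N(d₂) = 197.168846

price = 69.562539
ρ = 197.168846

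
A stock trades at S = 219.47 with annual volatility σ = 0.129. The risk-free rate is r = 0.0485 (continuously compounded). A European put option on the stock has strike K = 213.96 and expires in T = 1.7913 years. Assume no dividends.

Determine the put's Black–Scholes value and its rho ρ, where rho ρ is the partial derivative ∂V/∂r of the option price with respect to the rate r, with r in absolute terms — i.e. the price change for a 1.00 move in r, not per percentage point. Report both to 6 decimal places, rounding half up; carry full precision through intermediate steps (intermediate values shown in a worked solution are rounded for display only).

price = 5.550196
ρ = -100.609141

σ√T = 0.129·√1.7913 = 0.172653
d₁ = (ln(S/K) + (r+σ²/2)T) / (σ√T) = (ln(219.47/213.96) + (0.0485+0.129²/2)·1.7913) / 0.172653 = (0.025426 + 0.101783) / 0.172653 = 0.736791
d₂ = d₁ − σ√T = 0.736791 − 0.172653 = 0.564138
e^{−rT} = e^{−0.0485·1.7913} = 0.916789
N(−d₁) = 0.230625,  N(−d₂) = 0.286330
Put price V = K·e^{−rT}·N(−d₂) − S·N(−d₁) = 56.165434 − 50.615237 = 5.550196
ρ = −K·T·e^{−rT}·N(−d₂) = -100.609141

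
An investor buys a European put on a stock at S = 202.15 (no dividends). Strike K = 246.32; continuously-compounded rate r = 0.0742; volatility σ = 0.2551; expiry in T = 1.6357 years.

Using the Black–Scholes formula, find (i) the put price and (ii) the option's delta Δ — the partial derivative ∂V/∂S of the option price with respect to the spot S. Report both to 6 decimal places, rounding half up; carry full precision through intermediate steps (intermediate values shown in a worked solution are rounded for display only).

price = 35.975216
Δ = -0.528137

σ√T = 0.2551·√1.6357 = 0.326259
d₁ = (ln(S/K) + (r+σ²/2)T) / (σ√T) = (ln(202.15/246.32) + (0.0742+0.2551²/2)·1.6357) / 0.326259 = (-0.197622 + 0.174591) / 0.326259 = -0.070589
d₂ = d₁ − σ√T = -0.070589 − 0.326259 = -0.396847
e^{−rT} = e^{−0.0742·1.6357} = 0.885707
N(−d₁) = 0.528137,  N(−d₂) = 0.654260
Put price V = K·e^{−rT}·N(−d₂) − S·N(−d₁) = 142.738193 − 106.762977 = 35.975216
Δ = −N(−d₁) = -0.528137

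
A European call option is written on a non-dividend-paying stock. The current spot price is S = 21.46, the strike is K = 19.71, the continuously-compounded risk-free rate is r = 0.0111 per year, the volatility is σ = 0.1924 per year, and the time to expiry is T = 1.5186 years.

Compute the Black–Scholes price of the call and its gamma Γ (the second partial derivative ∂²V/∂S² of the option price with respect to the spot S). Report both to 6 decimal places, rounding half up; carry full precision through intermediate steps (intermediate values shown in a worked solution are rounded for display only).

σ√T = 0.1924·√1.5186 = 0.237097
d₁ = (ln(S/K) + (r+σ²/2)T) / (σ√T) = (ln(21.46/19.71) + (0.0111+0.1924²/2)·1.5186) / 0.237097 = (0.085065 + 0.044964) / 0.237097 = 0.548419
d₂ = d₁ − σ√T = 0.548419 − 0.237097 = 0.311321
e^{−rT} = e^{−0.0111·1.5186} = 0.983285
N(d₁) = 0.708298,  N(d₂) = 0.622222
Call price V = S·N(d₁) − K·e^{−rT}·N(d₂) = 15.200071 − 12.058998 = 3.141073
φ(d₁) = (1/√(2π))·e^{−d₁²/2} = 0.343242
Γ = φ(d₁) / (S·σ·√T) = 0.067460

price = 3.141073
Γ = 0.067460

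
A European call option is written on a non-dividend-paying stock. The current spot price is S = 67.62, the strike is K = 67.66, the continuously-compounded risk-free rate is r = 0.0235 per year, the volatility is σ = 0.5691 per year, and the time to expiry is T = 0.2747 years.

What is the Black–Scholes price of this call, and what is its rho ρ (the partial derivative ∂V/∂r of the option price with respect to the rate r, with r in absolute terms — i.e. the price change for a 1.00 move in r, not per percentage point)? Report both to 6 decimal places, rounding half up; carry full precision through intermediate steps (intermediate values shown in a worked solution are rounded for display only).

σ√T = 0.5691·√0.2747 = 0.298276
d₁ = (ln(S/K) + (r+σ²/2)T) / (σ√T) = (ln(67.62/67.66) + (0.0235+0.5691²/2)·0.2747) / 0.298276 = (-0.000591 + 0.050940) / 0.298276 = 0.168798
d₂ = d₁ − σ√T = 0.168798 − 0.298276 = -0.129478
e^{−rT} = e^{−0.0235·0.2747} = 0.993565
N(d₁) = 0.567022,  N(d₂) = 0.448490
Call price V = S·N(d₁) − K·e^{−rT}·N(d₂) = 38.342038 − 30.149558 = 8.192481
ρ = K·T·e^{−rT}·N(d₂) = 8.282084

price = 8.192481
ρ = 8.282084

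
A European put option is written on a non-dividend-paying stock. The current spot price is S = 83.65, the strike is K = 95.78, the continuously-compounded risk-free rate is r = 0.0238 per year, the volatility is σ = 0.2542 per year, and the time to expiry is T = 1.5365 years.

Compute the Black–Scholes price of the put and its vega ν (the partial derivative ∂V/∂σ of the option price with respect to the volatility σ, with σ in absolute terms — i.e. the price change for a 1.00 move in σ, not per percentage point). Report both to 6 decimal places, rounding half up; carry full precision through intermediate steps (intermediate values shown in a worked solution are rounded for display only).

σ√T = 0.2542·√1.5365 = 0.315095
d₁ = (ln(S/K) + (r+σ²/2)T) / (σ√T) = (ln(83.65/95.78) + (0.0238+0.2542²/2)·1.5365) / 0.315095 = (-0.135412 + 0.086211) / 0.315095 = -0.156147
d₂ = d₁ − σ√T = -0.156147 − 0.315095 = -0.471243
e^{−rT} = e^{−0.0238·1.5365} = 0.964092
N(−d₁) = 0.562042,  N(−d₂) = 0.681266
Put price V = K·e^{−rT}·N(−d₂) − S·N(−d₁) = 62.908612 − 47.014775 = 15.893837
φ(d₁) = (1/√(2π))·e^{−d₁²/2} = 0.394108
ν = S·φ(d₁)·√T = 40.864653

price = 15.893837
ν = 40.864653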